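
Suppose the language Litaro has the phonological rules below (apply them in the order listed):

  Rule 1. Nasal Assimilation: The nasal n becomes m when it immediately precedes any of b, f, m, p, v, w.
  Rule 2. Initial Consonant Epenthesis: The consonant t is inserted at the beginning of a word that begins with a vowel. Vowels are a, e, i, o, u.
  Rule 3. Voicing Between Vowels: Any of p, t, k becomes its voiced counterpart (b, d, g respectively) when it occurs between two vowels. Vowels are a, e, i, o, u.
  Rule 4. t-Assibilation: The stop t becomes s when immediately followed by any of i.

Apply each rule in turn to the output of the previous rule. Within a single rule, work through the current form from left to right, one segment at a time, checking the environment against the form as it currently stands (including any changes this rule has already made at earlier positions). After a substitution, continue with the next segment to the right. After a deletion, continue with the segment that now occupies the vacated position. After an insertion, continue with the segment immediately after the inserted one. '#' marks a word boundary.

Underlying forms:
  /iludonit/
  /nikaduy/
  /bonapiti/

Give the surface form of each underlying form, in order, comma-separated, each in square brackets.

[siludonit], [nigaduy], [bonabidi]

/iludonit/:
  Rule 1 Nasal Assimilation: no change — [iludonit]
  Rule 2 Initial Consonant Epenthesis: [iludonit] → [tiludonit]
  Rule 3 Voicing Between Vowels: no change — [tiludonit]
  Rule 4 t-Assibilation: [tiludonit] → [siludonit]
/nikaduy/:
  Rule 1 Nasal Assimilation: no change — [nikaduy]
  Rule 2 Initial Consonant Epenthesis: no change — [nikaduy]
  Rule 3 Voicing Between Vowels: [nikaduy] → [nigaduy]
  Rule 4 t-Assibilation: no change — [nigaduy]
/bonapiti/:
  Rule 1 Nasal Assimilation: no change — [bonapiti]
  Rule 2 Initial Consonant Epenthesis: no change — [bonapiti]
  Rule 3 Voicing Between Vowels: [bonapiti] → [bonabidi]
  Rule 4 t-Assibilation: no change — [bonabidi]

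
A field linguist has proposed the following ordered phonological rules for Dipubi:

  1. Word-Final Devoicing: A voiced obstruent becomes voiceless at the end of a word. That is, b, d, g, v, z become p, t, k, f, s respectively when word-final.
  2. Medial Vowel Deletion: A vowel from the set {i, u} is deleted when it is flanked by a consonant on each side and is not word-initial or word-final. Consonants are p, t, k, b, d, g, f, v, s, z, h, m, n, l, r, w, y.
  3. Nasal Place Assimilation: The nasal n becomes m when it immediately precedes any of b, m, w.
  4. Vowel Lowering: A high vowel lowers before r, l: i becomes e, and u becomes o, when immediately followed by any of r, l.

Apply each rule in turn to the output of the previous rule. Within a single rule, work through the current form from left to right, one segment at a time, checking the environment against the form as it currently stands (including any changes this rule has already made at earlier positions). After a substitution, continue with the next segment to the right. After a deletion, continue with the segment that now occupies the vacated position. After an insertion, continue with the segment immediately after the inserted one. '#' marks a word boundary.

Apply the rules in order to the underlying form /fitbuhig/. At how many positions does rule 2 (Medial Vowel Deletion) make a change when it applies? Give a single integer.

3

1 Word-Final Devoicing: [fitbuhig] → [fitbuhik]
2 Medial Vowel Deletion: [fitbuhik] → [ftbhk]
3 Nasal Place Assimilation: no change — [ftbhk]
4 Vowel Lowering: no change — [ftbhk]
Rule 2 changed 3 position(s).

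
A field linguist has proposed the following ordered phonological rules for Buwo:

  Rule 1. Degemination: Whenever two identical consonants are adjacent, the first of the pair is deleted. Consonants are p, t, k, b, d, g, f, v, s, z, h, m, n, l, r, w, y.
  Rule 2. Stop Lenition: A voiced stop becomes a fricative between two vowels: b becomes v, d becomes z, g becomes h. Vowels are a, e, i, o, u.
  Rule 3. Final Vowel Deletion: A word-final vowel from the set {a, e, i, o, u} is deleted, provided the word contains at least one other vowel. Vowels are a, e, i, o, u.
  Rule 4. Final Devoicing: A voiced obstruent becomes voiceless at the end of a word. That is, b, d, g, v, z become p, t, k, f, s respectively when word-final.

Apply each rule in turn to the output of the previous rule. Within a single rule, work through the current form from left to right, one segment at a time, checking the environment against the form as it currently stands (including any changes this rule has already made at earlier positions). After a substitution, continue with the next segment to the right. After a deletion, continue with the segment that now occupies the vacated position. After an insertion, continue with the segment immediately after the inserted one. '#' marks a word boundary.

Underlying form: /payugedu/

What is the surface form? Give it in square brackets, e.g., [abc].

Rule 1 Degemination: no change — [payugedu]
Rule 2 Stop Lenition: [payugedu] → [payuhezu]
Rule 3 Final Vowel Deletion: [payuhezu] → [payuhez]
Rule 4 Final Devoicing: [payuhez] → [payuhes]

[payuhes]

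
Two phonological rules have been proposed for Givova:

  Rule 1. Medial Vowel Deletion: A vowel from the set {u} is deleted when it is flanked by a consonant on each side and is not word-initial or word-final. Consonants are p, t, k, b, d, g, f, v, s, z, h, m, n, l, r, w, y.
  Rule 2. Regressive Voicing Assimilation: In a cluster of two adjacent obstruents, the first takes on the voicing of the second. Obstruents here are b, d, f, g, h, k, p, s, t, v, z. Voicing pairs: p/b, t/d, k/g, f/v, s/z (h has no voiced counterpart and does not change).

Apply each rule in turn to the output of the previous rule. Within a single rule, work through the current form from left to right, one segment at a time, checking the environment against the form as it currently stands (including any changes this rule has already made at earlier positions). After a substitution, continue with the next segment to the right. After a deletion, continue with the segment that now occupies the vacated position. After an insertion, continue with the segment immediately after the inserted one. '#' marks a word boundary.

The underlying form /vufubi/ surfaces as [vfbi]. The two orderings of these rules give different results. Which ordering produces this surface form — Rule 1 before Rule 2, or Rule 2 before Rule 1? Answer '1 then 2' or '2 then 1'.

2 then 1

Order 1 then 2:
  1 Medial Vowel Deletion: [vufubi] → [vfbi]
  2 Regressive Voicing Assimilation: [vfbi] → [fvbi]
  result: [fvbi]
Order 2 then 1:
  2 Regressive Voicing Assimilation: no change — [vufubi]
  1 Medial Vowel Deletion: [vufubi] → [vfbi]
  result: [vfbi]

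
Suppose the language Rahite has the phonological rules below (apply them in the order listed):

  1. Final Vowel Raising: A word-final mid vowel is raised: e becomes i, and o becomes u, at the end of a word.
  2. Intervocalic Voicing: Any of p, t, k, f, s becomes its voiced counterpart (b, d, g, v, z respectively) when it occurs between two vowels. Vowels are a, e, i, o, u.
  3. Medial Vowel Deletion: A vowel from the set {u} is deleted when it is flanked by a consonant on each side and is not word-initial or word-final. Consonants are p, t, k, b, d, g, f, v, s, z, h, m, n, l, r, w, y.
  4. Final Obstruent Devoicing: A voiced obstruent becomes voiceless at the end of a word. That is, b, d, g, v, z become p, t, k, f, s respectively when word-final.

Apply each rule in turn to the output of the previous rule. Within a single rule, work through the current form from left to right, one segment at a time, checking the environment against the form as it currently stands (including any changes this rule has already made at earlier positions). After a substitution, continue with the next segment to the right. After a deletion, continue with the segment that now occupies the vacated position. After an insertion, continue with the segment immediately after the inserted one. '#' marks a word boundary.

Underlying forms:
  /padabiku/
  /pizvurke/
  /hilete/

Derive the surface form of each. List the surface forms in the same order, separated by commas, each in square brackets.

[padabigu], [pizvrki], [hiledi]

/padabiku/:
  1 Final Vowel Raising: no change — [padabiku]
  2 Intervocalic Voicing: [padabiku] → [padabigu]
  3 Medial Vowel Deletion: no change — [padabigu]
  4 Final Obstruent Devoicing: no change — [padabigu]
/pizvurke/:
  1 Final Vowel Raising: [pizvurke] → [pizvurki]
  2 Intervocalic Voicing: no change — [pizvurki]
  3 Medial Vowel Deletion: [pizvurki] → [pizvrki]
  4 Final Obstruent Devoicing: no change — [pizvrki]
/hilete/:
  1 Final Vowel Raising: [hilete] → [hileti]
  2 Intervocalic Voicing: [hileti] → [hiledi]
  3 Medial Vowel Deletion: no change — [hiledi]
  4 Final Obstruent Devoicing: no change — [hiledi]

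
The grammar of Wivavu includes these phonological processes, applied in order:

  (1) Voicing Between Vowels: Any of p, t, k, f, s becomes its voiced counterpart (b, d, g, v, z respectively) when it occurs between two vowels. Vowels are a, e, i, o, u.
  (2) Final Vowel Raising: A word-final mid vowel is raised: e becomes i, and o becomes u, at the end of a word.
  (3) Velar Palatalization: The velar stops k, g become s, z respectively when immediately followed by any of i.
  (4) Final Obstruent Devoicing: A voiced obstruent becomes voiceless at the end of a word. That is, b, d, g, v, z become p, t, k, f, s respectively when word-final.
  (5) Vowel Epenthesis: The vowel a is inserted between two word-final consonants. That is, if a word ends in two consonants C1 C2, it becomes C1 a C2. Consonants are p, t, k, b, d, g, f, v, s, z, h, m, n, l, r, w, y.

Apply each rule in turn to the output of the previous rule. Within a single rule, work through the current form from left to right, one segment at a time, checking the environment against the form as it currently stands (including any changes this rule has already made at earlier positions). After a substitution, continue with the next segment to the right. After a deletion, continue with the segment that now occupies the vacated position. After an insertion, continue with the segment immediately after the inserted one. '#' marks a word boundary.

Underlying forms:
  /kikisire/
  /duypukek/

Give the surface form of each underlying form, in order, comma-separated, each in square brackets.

[siziziri], [duypugek]

/kikisire/:
  (1) Voicing Between Vowels: [kikisire] → [kigizire]
  (2) Final Vowel Raising: [kigizire] → [kigiziri]
  (3) Velar Palatalization: [kigiziri] → [siziziri]
  (4) Final Obstruent Devoicing: no change — [siziziri]
  (5) Vowel Epenthesis: no change — [siziziri]
/duypukek/:
  (1) Voicing Between Vowels: [duypukek] → [duypugek]
  (2) Final Vowel Raising: no change — [duypugek]
  (3) Velar Palatalization: no change — [duypugek]
  (4) Final Obstruent Devoicing: no change — [duypugek]
  (5) Vowel Epenthesis: no change — [duypugek]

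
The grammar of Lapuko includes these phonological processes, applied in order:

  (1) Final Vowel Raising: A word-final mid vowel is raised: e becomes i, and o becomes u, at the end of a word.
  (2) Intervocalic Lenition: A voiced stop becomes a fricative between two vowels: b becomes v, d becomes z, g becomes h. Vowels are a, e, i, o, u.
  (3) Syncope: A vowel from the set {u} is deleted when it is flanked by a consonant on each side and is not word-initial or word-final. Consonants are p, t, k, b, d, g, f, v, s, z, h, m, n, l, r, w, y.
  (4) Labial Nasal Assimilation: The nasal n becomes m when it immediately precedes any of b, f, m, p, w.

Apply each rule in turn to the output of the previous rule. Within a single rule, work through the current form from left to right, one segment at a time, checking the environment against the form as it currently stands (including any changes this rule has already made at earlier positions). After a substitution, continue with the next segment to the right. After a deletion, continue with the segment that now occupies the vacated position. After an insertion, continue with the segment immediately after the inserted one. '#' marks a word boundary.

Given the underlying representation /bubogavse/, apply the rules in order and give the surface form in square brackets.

[bvohavsi]

(1) Final Vowel Raising: [bubogavse] → [bubogavsi]
(2) Intervocalic Lenition: [bubogavsi] → [buvohavsi]
(3) Syncope: [buvohavsi] → [bvohavsi]
(4) Labial Nasal Assimilation: no change — [bvohavsi]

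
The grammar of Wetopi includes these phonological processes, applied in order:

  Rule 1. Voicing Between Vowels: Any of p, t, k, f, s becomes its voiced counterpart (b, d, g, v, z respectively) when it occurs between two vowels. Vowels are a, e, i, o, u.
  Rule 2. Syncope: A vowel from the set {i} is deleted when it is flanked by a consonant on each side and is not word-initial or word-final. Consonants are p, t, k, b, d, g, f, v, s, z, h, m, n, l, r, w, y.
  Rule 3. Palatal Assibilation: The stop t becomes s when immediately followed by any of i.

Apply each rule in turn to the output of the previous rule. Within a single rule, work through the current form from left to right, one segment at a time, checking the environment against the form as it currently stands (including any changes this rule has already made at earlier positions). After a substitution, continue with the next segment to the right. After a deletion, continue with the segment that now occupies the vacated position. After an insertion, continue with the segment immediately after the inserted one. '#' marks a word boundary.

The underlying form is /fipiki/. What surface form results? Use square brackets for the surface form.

Rule 1 Voicing Between Vowels: [fipiki] → [fibigi]
Rule 2 Syncope: [fibigi] → [fbgi]
Rule 3 Palatal Assibilation: no change — [fbgi]

[fbgi]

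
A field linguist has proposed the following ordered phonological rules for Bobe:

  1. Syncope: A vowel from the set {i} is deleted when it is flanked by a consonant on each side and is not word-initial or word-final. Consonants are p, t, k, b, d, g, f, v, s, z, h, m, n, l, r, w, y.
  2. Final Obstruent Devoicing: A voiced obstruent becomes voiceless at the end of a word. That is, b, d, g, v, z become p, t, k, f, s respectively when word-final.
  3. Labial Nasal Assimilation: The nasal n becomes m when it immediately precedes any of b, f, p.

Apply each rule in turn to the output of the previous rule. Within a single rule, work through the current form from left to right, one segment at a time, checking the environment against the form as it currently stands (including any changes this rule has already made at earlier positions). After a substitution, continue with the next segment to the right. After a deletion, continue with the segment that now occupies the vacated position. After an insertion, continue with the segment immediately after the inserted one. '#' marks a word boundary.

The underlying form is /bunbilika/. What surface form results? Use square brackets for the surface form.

[bumblka]

1 Syncope: [bunbilika] → [bunblka]
2 Final Obstruent Devoicing: no change — [bunblka]
3 Labial Nasal Assimilation: [bunblka] → [bumblka]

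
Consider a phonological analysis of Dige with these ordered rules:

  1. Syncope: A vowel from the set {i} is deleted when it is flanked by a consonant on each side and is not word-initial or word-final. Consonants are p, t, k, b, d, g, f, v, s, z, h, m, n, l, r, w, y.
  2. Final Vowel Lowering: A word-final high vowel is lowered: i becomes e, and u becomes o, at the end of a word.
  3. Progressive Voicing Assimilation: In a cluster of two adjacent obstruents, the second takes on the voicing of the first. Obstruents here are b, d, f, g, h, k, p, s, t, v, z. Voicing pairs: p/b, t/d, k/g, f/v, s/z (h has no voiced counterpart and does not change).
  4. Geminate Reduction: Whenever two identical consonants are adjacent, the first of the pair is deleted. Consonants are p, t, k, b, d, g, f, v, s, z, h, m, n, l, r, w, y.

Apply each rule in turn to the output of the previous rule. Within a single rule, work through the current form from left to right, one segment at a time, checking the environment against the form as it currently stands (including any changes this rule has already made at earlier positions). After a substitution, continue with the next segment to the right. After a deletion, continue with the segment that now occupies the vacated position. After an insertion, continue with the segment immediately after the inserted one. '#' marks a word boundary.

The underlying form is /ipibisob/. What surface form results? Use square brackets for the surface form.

1 Syncope: [ipibisob] → [ipbsob]
2 Final Vowel Lowering: no change — [ipbsob]
3 Progressive Voicing Assimilation: [ipbsob] → [ippsob]
4 Geminate Reduction: [ippsob] → [ipsob]

[ipsob]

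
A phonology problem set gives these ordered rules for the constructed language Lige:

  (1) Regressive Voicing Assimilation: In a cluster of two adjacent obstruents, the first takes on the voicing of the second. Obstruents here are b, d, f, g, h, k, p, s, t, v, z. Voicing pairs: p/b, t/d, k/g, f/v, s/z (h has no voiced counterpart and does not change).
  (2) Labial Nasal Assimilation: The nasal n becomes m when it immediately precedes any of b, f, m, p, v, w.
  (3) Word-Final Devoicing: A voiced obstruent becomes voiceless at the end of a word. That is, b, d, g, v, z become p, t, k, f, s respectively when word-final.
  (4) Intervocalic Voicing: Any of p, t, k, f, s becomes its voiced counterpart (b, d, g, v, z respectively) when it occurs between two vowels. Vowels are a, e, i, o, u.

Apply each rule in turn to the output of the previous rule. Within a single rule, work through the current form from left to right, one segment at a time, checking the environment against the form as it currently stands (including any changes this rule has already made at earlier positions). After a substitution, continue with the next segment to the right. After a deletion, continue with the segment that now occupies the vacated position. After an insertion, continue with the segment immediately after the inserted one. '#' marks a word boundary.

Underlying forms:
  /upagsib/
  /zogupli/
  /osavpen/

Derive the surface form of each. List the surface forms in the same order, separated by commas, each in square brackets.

/upagsib/:
  (1) Regressive Voicing Assimilation: [upagsib] → [upaksib]
  (2) Labial Nasal Assimilation: no change — [upaksib]
  (3) Word-Final Devoicing: [upaksib] → [upaksip]
  (4) Intervocalic Voicing: [upaksip] → [ubaksip]
/zogupli/:
  (1) Regressive Voicing Assimilation: no change — [zogupli]
  (2) Labial Nasal Assimilation: no change — [zogupli]
  (3) Word-Final Devoicing: no change — [zogupli]
  (4) Intervocalic Voicing: no change — [zogupli]
/osavpen/:
  (1) Regressive Voicing Assimilation: [osavpen] → [osafpen]
  (2) Labial Nasal Assimilation: no change — [osafpen]
  (3) Word-Final Devoicing: no change — [osafpen]
  (4) Intervocalic Voicing: [osafpen] → [ozafpen]

[ubaksip], [zogupli], [ozafpen]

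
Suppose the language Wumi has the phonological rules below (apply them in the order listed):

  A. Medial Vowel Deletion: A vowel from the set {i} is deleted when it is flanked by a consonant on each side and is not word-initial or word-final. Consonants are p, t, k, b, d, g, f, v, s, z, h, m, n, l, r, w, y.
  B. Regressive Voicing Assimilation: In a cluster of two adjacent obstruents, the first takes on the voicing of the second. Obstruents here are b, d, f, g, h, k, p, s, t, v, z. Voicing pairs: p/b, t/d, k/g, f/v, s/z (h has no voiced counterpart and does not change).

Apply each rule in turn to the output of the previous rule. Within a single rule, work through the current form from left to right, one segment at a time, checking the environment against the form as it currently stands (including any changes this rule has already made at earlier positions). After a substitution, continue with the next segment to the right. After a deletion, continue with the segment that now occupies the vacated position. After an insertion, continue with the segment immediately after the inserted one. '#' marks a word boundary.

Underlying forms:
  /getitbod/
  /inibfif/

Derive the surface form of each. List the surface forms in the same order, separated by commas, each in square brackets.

/getitbod/:
  A Medial Vowel Deletion: [getitbod] → [gettbod]
  B Regressive Voicing Assimilation: [gettbod] → [getdbod]
/inibfif/:
  A Medial Vowel Deletion: [inibfif] → [inbff]
  B Regressive Voicing Assimilation: [inbff] → [inpff]

[getdbod], [inpff]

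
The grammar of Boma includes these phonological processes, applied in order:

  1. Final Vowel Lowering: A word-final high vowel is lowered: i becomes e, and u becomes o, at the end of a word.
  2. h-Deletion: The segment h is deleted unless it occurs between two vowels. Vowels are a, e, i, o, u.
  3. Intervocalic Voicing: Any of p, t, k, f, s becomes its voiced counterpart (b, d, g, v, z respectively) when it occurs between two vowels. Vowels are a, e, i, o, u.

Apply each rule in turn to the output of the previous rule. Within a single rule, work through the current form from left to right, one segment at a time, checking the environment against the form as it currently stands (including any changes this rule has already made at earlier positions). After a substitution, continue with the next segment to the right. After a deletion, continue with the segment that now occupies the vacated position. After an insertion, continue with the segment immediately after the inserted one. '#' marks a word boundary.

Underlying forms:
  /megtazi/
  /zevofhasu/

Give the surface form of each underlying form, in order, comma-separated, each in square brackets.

[megtaze], [zevovazo]

/megtazi/:
  1 Final Vowel Lowering: [megtazi] → [megtaze]
  2 h-Deletion: no change — [megtaze]
  3 Intervocalic Voicing: no change — [megtaze]
/zevofhasu/:
  1 Final Vowel Lowering: [zevofhasu] → [zevofhaso]
  2 h-Deletion: [zevofhaso] → [zevofaso]
  3 Intervocalic Voicing: [zevofaso] → [zevovazo]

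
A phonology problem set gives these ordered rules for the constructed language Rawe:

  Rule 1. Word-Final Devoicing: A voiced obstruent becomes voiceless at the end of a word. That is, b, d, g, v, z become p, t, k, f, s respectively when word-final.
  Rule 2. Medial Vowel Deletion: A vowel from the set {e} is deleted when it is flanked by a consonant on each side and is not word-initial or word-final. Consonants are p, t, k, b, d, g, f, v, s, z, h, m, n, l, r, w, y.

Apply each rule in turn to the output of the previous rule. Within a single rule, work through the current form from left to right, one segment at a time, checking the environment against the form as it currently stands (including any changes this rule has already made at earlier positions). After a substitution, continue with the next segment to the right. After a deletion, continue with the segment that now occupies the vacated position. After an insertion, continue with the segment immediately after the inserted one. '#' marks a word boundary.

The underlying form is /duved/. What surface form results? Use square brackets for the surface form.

Rule 1 Word-Final Devoicing: [duved] → [duvet]
Rule 2 Medial Vowel Deletion: [duvet] → [duvt]

[duvt]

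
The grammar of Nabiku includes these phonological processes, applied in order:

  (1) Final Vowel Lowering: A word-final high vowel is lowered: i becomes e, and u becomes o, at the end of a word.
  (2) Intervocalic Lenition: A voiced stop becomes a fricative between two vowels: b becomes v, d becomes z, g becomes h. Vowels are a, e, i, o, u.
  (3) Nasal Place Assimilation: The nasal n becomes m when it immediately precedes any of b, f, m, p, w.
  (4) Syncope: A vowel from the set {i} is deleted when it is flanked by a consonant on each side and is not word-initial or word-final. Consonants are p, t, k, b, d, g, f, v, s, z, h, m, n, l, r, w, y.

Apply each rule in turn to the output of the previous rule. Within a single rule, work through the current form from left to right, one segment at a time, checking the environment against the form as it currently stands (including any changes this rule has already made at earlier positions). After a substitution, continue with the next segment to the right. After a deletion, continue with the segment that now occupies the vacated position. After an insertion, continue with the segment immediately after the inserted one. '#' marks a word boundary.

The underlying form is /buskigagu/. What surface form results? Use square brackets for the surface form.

(1) Final Vowel Lowering: [buskigagu] → [buskigago]
(2) Intervocalic Lenition: [buskigago] → [buskihaho]
(3) Nasal Place Assimilation: no change — [buskihaho]
(4) Syncope: [buskihaho] → [buskhaho]

[buskhaho]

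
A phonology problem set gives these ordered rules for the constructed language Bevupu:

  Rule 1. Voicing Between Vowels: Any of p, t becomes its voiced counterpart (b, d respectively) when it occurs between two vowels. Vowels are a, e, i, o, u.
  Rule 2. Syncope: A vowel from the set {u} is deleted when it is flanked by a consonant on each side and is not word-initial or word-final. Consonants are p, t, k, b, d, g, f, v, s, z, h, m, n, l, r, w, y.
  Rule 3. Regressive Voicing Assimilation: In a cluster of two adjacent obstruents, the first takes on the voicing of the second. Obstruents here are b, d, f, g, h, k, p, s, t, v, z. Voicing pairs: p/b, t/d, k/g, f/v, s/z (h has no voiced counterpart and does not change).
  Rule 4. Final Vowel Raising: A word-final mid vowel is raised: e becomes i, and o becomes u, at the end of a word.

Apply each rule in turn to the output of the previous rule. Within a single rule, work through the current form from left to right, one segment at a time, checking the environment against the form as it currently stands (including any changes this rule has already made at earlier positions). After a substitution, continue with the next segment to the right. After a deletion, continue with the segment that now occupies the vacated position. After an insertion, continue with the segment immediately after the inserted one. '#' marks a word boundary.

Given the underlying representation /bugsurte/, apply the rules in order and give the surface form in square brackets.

[bksrti]

Rule 1 Voicing Between Vowels: no change — [bugsurte]
Rule 2 Syncope: [bugsurte] → [bgsrte]
Rule 3 Regressive Voicing Assimilation: [bgsrte] → [bksrte]
Rule 4 Final Vowel Raising: [bksrte] → [bksrti]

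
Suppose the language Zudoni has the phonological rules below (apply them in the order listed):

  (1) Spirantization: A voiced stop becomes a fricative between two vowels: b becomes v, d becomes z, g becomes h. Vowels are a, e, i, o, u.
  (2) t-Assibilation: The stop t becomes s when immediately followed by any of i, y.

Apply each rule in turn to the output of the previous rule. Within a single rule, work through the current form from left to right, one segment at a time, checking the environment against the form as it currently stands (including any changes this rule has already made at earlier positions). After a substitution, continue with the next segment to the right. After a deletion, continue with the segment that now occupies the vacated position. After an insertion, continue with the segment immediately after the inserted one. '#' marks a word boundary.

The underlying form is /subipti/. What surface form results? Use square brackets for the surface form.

(1) Spirantization: [subipti] → [suvipti]
(2) t-Assibilation: [suvipti] → [suvipsi]

[suvipsi]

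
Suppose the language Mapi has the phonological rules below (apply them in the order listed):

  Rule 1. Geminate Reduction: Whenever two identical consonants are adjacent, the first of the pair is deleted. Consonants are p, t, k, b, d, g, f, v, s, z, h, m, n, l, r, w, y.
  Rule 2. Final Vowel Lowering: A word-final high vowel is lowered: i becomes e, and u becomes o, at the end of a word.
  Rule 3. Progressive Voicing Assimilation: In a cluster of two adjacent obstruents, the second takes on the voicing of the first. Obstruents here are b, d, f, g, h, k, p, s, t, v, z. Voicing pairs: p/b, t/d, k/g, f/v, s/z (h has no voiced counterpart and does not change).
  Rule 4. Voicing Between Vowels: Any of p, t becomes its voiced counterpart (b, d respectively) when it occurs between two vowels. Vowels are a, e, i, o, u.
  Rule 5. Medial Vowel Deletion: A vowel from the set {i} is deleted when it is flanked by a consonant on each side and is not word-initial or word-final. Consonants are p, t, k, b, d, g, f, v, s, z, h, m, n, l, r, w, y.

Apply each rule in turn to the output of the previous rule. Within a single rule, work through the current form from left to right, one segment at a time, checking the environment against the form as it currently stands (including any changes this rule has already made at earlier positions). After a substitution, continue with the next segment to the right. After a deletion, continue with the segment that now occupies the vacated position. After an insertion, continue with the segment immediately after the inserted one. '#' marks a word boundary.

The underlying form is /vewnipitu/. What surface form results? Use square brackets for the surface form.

Rule 1 Geminate Reduction: no change — [vewnipitu]
Rule 2 Final Vowel Lowering: [vewnipitu] → [vewnipito]
Rule 3 Progressive Voicing Assimilation: no change — [vewnipito]
Rule 4 Voicing Between Vowels: [vewnipito] → [vewnibido]
Rule 5 Medial Vowel Deletion: [vewnibido] → [vewnbdo]

[vewnbdo]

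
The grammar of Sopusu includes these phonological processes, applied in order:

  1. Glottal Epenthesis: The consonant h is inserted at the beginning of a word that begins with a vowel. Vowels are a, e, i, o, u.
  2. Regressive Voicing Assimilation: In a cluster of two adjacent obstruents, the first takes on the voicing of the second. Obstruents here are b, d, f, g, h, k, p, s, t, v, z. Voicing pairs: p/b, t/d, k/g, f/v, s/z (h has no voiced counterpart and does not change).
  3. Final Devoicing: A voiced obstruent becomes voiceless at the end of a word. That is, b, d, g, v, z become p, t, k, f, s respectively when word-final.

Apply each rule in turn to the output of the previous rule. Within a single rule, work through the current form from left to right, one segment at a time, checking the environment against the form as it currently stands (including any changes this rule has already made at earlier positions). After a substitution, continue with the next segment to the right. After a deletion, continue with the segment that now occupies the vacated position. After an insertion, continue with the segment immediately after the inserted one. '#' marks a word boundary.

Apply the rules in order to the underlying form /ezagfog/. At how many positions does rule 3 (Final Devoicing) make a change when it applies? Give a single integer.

1 Glottal Epenthesis: [ezagfog] → [hezagfog]
2 Regressive Voicing Assimilation: [hezagfog] → [hezakfog]
3 Final Devoicing: [hezakfog] → [hezakfok]
Rule 3 changed 1 position(s).

1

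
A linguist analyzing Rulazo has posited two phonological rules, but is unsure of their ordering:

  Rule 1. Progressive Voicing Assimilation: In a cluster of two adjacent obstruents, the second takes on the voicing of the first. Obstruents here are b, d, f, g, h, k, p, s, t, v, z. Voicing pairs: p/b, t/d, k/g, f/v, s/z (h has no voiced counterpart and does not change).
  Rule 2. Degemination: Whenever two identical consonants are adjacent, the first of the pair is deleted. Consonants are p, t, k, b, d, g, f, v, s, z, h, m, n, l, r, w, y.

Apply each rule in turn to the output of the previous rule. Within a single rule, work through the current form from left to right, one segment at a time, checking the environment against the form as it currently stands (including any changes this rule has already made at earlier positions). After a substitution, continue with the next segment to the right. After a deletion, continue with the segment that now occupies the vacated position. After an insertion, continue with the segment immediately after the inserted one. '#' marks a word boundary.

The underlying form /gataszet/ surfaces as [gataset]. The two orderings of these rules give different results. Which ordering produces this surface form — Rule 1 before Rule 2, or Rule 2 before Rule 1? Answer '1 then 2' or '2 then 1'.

1 then 2

Order 1 then 2:
  1 Progressive Voicing Assimilation: [gataszet] → [gatasset]
  2 Degemination: [gatasset] → [gataset]
  result: [gataset]
Order 2 then 1:
  2 Degemination: no change — [gataszet]
  1 Progressive Voicing Assimilation: [gataszet] → [gatasset]
  result: [gatasset]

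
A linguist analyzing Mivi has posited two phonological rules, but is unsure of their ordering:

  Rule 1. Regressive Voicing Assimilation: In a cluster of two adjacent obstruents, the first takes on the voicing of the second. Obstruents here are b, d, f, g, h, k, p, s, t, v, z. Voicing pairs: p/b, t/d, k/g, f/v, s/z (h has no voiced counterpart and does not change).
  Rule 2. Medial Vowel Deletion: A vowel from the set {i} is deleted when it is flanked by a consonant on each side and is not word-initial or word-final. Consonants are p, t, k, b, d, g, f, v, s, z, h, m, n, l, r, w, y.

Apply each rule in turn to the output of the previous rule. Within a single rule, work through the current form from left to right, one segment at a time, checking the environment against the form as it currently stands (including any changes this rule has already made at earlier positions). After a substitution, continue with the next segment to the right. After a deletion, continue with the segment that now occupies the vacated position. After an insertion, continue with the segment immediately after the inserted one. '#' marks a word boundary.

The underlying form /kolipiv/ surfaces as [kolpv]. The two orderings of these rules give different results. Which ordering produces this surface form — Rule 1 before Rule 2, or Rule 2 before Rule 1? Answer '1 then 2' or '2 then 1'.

Order 1 then 2:
  1 Regressive Voicing Assimilation: no change — [kolipiv]
  2 Medial Vowel Deletion: [kolipiv] → [kolpv]
  result: [kolpv]
Order 2 then 1:
  2 Medial Vowel Deletion: [kolipiv] → [kolpv]
  1 Regressive Voicing Assimilation: [kolpv] → [kolbv]
  result: [kolbv]

1 then 2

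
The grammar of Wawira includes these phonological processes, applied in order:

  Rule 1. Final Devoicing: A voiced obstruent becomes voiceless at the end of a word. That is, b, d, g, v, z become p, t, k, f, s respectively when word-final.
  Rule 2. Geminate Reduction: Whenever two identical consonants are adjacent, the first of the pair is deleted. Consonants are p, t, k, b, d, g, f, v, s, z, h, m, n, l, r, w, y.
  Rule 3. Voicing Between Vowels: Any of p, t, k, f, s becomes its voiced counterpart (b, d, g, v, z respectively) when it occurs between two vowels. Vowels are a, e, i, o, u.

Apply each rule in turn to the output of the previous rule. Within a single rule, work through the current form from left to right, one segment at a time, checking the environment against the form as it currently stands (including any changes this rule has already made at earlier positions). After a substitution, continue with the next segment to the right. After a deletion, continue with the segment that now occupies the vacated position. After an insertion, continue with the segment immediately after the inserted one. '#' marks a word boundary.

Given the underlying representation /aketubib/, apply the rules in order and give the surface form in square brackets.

[agedubip]

Rule 1 Final Devoicing: [aketubib] → [aketubip]
Rule 2 Geminate Reduction: no change — [aketubip]
Rule 3 Voicing Between Vowels: [aketubip] → [agedubip]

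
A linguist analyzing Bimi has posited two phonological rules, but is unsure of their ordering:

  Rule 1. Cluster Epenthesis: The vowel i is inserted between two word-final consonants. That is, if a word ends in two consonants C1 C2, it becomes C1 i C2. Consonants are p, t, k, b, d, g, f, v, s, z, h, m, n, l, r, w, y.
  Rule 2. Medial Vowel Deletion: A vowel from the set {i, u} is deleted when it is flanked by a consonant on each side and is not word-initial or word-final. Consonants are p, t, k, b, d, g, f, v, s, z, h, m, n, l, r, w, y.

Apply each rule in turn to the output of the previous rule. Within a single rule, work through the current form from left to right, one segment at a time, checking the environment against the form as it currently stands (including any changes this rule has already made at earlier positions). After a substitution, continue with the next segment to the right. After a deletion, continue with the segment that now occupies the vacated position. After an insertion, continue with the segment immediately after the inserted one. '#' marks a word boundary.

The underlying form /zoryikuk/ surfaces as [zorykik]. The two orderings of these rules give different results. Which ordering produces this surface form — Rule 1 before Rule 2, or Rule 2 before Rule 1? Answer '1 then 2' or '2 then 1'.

2 then 1

Order 1 then 2:
  1 Cluster Epenthesis: no change — [zoryikuk]
  2 Medial Vowel Deletion: [zoryikuk] → [zorykk]
  result: [zorykk]
Order 2 then 1:
  2 Medial Vowel Deletion: [zoryikuk] → [zorykk]
  1 Cluster Epenthesis: [zorykk] → [zorykik]
  result: [zorykik]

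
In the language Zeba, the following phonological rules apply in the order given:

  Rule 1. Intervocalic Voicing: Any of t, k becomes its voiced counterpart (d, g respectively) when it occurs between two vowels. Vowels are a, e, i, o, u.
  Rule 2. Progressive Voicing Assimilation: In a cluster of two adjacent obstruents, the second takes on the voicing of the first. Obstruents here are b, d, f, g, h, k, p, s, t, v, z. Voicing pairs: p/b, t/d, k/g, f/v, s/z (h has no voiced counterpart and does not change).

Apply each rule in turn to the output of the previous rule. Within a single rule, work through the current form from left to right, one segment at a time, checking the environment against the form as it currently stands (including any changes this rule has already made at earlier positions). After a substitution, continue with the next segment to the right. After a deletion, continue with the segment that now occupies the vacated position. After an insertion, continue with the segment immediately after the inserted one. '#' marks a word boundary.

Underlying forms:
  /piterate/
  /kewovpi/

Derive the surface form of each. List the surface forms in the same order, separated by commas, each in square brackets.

[piderade], [kewovbi]

/piterate/:
  Rule 1 Intervocalic Voicing: [piterate] → [piderade]
  Rule 2 Progressive Voicing Assimilation: no change — [piderade]
/kewovpi/:
  Rule 1 Intervocalic Voicing: no change — [kewovpi]
  Rule 2 Progressive Voicing Assimilation: [kewovpi] → [kewovbi]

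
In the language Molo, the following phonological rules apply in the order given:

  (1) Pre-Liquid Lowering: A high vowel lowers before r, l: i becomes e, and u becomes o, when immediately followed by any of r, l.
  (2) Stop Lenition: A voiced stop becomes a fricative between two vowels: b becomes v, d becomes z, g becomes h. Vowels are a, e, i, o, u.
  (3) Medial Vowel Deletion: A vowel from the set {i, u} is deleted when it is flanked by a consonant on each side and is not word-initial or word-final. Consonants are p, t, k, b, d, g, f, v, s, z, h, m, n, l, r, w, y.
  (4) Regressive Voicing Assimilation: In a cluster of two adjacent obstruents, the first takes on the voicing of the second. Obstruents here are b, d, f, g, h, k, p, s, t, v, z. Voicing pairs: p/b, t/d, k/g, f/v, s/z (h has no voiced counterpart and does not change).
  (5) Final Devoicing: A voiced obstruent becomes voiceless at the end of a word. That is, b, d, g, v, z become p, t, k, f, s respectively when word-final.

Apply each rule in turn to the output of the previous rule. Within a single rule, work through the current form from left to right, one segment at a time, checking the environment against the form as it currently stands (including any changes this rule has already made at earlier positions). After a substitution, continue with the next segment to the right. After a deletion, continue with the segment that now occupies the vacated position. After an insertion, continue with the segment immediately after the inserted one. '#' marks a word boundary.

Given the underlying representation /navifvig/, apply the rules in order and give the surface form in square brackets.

[nafvvk]

(1) Pre-Liquid Lowering: no change — [navifvig]
(2) Stop Lenition: no change — [navifvig]
(3) Medial Vowel Deletion: [navifvig] → [navfvg]
(4) Regressive Voicing Assimilation: [navfvg] → [nafvvg]
(5) Final Devoicing: [nafvvg] → [nafvvk]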